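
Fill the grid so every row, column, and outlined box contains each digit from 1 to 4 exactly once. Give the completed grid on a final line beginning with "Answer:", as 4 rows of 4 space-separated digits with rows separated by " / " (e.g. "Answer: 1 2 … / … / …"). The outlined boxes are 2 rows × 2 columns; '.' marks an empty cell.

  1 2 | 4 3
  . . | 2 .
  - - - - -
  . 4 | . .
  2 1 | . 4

Step 1. [r3c1∈{3}] only 3 remains possible at r3c1 ⇒ r3c1=3.
Step 2. [r3c4∈{1,2}] 2 has one home in row 3: r3c4. So r3c4=2.
Step 3. [r4c3∈{3}] r4c3 has the single candidate 3. So r4c3=3.
Step 4. [r2c2∈{3}] nothing but 3 survives at r2c2, so r2c2=3.
Step 5. [r2c4∈{1}] nothing but 1 survives at r2c4. So r2c4=1.
Step 6. [r2c1∈{4}] nothing but 4 survives at r2c1, so r2c1=4.
Step 7. [r3c3∈{1}] r3c3's peers cover all but 1 ⇒ r3c3=1.

Answer: 1 2 4 3 / 4 3 2 1 / 3 4 1 2 / 2 1 3 4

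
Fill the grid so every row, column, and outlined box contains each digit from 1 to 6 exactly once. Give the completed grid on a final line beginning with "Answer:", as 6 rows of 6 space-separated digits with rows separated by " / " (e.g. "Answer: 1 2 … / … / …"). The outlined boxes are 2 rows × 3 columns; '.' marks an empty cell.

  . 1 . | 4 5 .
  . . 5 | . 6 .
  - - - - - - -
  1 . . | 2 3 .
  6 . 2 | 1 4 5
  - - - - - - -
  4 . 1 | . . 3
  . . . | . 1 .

Step 1. [r6c1∈{2,3,5}] r6c1 is the only open cell in col 1 admitting 5. So r6c1=5.
Step 2. [r6c4∈{6}] only 6 remains possible at r6c4 ⇒ r6c4=6.
Step 3. [r1c6∈{2}] only 2 remains possible at r1c6. So r1c6=2.
Step 4. [r2c2∈{2,3,4}] in row 2, 4 fits only at r2c2, so r2c2=4.
Step 5. [r6c2∈{2,3}] across row 6, 2 lands solely at r6c2. So r6c2=2.
Step 6. [r1c1∈{3}] nothing but 3 survives at r1c1 ⇒ r1c1=3.
Step 7. [r3c3∈{4}] only 4 remains possible at r3c3 ⇒ r3c3=4.
Step 8. [r2c1∈{2}] r2c1's peers cover all but 2 ⇒ r2c1=2.
Step 9. [r2c4∈{3}] r2c4 has the single candidate 3, so r2c4=3.
Step 10. [r1c3∈{6}] only 6 remains possible at r1c3 ⇒ r1c3=6.
Step 11. [r2c6∈{1}] nothing but 1 survives at r2c6, so r2c6=1.
Step 12. [r4c2∈{3}] r4c2 is down to just 3. So r4c2=3.
Step 13. [r5c5∈{2}] only 2 remains possible at r5c5. So r5c5=2.
Step 14. [r5c4∈{5}] nothing but 5 survives at r5c4. So r5c4=5.
Step 15. [r5c2∈{6}] r5c2 is down to just 6, so r5c2=6.
Step 16. [r3c6∈{6}] r3c6 has the single candidate 6. So r3c6=6.
Step 17. [r3c2∈{5}] r3c2's peers cover all but 5. So r3c2=5.
Step 18. [r6c3∈{3}] r6c3 has the single candidate 3. So r6c3=3.
Step 19. [r6c6∈{4}] r6c6's peers cover all but 4, so r6c6=4.

Answer: 3 1 6 4 5 2 / 2 4 5 3 6 1 / 1 5 4 2 3 6 / 6 3 2 1 4 5 / 4 6 1 5 2 3 / 5 2 3 6 1 4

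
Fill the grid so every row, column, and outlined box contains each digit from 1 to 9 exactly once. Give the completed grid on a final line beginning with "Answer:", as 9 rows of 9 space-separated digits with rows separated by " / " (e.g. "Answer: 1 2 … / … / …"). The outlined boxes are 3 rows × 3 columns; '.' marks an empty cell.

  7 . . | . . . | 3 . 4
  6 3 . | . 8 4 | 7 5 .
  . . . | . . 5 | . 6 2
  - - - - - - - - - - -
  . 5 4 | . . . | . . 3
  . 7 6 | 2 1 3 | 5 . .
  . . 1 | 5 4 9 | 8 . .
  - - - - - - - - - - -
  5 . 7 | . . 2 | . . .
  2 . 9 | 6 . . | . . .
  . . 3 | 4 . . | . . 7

Step 1. [r1c8∈{1,8,9}] across box 3, 8 lands solely at r1c8. So r1c8=8.
Step 2. [r5c9∈{9}] r5c9's peers cover all but 9. So r5c9=9.
Step 3. [r3c7∈{1,9}] 9 has one home in box 3: r3c7. So r3c7=9.
Step 4. [r1c2∈{1,2,9}] in col 2, 9 fits only at r1c2. So r1c2=9.
Step 5. [r1c4∈{1}] r1c4 has the single candidate 1, so r1c4=1.
Step 6. [r5c1∈{8}] r5c1 is down to just 8, so r5c1=8.
Step 7. [r9c1∈{1}] only 1 remains possible at r9c1, so r9c1=1.
Step 8. [r8c6∈{1,7,8}] in col 6, 1 fits only at r8c6. So r8c6=1.
Step 9. [r4c6∈{6,7,8}] r4c6 is the only open cell in col 6 admitting 7, so r4c6=7.
Step 10. [r8c7∈{4}] r8c7 is down to just 4 ⇒ r8c7=4.
Step 11. [r8c2∈{8}] r8c2 has the single candidate 8 ⇒ r8c2=8.
Step 12. [r7c9∈{1,6,8}] r7c9 is the only open cell in col 9 admitting 8, so r7c9=8.
Step 13. [r8c5∈{3,5,7}] in row 8, 7 fits only at r8c5, so r8c5=7.
Step 14. [r3c5∈{3}] r3c5 has the single candidate 3. So r3c5=3.
Step 15. [r7c5∈{9}] only 9 remains possible at r7c5 ⇒ r7c5=9.
Step 16. [r4c5∈{6}] only 6 remains possible at r4c5 ⇒ r4c5=6.
Step 17. [r7c2∈{4,6}] across row 7, 4 lands solely at r7c2 ⇒ r7c2=4.
Step 18. [r7c7∈{1,6}] r7c7 is the only open cell in row 7 admitting 6, so r7c7=6.
Step 19. [r4c7∈{1,2}] across col 7, 1 lands solely at r4c7, so r4c7=1.
Step 20. [r4c8∈{2}] r4c8 has the single candidate 2, so r4c8=2.
Step 21. [r7c8∈{1,3}] r7c8 is the only open cell in row 7 admitting 1 ⇒ r7c8=1.
Step 22. [r1c3∈{2,5}] in row 1, 5 fits only at r1c3, so r1c3=5.
Step 23. [r8c8∈{3}] r8c8's peers cover all but 3. So r8c8=3.
Step 24. [r3c2∈{1}] r3c2 is down to just 1. So r3c2=1.
Step 25. [r5c8∈{4}] r5c8's peers cover all but 4 ⇒ r5c8=4.
Step 26. [r7c4∈{3}] nothing but 3 survives at r7c4, so r7c4=3.
Step 27. [r8c9∈{5}] r8c9's peers cover all but 5 ⇒ r8c9=5.
Step 28. [r3c1∈{4}] r3c1's peers cover all but 4 ⇒ r3c1=4.
Step 29. [r2c3∈{2}] r2c3's peers cover all but 2. So r2c3=2.
Step 30. [r3c3∈{8}] nothing but 8 survives at r3c3. So r3c3=8.
Step 31. [r4c1∈{9}] r4c1 has the single candidate 9 ⇒ r4c1=9.
Step 32. [r1c6∈{6}] r1c6 is down to just 6, so r1c6=6.
Step 33. [r6c2∈{2}] r6c2 is down to just 2. So r6c2=2.
Step 34. [r2c4∈{9}] r2c4 has the single candidate 9. So r2c4=9.
Step 35. [r9c7∈{2}] r9c7's peers cover all but 2 ⇒ r9c7=2.
Step 36. [r2c9∈{1}] only 1 remains possible at r2c9 ⇒ r2c9=1.
Step 37. [r1c5∈{2}] only 2 remains possible at r1c5. So r1c5=2.
Step 38. [r9c5∈{5}] r9c5's peers cover all but 5 ⇒ r9c5=5.
Step 39. [r9c2∈{6}] r9c2's peers cover all but 6, so r9c2=6.
Step 40. [r9c8∈{9}] r9c8 is down to just 9 ⇒ r9c8=9.
Step 41. [r6c1∈{3}] only 3 remains possible at r6c1 ⇒ r6c1=3.
Step 42. [r6c9∈{6}] r6c9 is down to just 6. So r6c9=6.
Step 43. [r9c6∈{8}] r9c6's peers cover all but 8, so r9c6=8.
Step 44. [r4c4∈{8}] only 8 remains possible at r4c4 ⇒ r4c4=8.
Step 45. [r6c8∈{7}] nothing but 7 survives at r6c8. So r6c8=7.
Step 46. [r3c4∈{7}] r3c4's peers cover all but 7. So r3c4=7.

Answer: 7 9 5 1 2 6 3 8 4 / 6 3 2 9 8 4 7 5 1 / 4 1 8 7 3 5 9 6 2 / 9 5 4 8 6 7 1 2 3 / 8 7 6 2 1 3 5 4 9 / 3 2 1 5 4 9 8 7 6 / 5 4 7 3 9 2 6 1 8 / 2 8 9 6 7 1 4 3 5 / 1 6 3 4 5 8 2 9 7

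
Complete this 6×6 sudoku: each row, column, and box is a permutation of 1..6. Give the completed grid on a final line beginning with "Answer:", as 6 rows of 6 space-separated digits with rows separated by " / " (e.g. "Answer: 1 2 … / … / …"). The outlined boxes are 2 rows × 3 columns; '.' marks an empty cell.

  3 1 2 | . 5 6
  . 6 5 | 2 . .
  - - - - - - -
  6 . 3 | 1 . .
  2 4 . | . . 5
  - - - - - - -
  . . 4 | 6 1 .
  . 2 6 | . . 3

Step 1. [r6c5∈{4}] only 4 remains possible at r6c5. So r6c5=4.
Step 2. [r5c1∈{5}] only 5 remains possible at r5c1, so r5c1=5.
Step 3. [r3c6∈{2,4}] row 3 places 4 nowhere but r3c6, so r3c6=4.
Step 4. [r4c5∈{3,6}] 6 has one home in row 4: r4c5. So r4c5=6.
Step 5. [r4c3∈{1}] r4c3's peers cover all but 1. So r4c3=1.
Step 6. [r1c4∈{4}] r1c4 is down to just 4, so r1c4=4.
Step 7. [r2c6∈{1}] r2c6 is down to just 1 ⇒ r2c6=1.
Step 8. [r4c4∈{3}] nothing but 3 survives at r4c4. So r4c4=3.
Step 9. [r6c4∈{5}] only 5 remains possible at r6c4, so r6c4=5.
Step 10. [r3c5∈{2}] r3c5 is down to just 2 ⇒ r3c5=2.
Step 11. [r2c5∈{3}] r2c5 is down to just 3. So r2c5=3.
Step 12. [r3c2∈{5}] r3c2 has the single candidate 5, so r3c2=5.
Step 13. [r5c2∈{3}] r5c2 has the single candidate 3. So r5c2=3.
Step 14. [r6c1∈{1}] r6c1 is down to just 1 ⇒ r6c1=1.
Step 15. [r5c6∈{2}] r5c6 is down to just 2. So r5c6=2.
Step 16. [r2c1∈{4}] only 4 remains possible at r2c1, so r2c1=4.

Answer: 3 1 2 4 5 6 / 4 6 5 2 3 1 / 6 5 3 1 2 4 / 2 4 1 3 6 5 / 5 3 4 6 1 2 / 1 2 6 5 4 3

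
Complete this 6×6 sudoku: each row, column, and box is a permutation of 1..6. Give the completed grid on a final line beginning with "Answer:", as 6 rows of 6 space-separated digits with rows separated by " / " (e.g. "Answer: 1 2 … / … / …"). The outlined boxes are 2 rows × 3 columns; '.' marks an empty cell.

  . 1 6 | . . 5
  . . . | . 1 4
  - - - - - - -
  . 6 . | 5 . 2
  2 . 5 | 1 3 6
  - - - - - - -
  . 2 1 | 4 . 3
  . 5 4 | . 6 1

Step 1. [r2c2∈{3}] r2c2 has the single candidate 3 ⇒ r2c2=3.
Step 2. [r6c4∈{2}] r6c4 is down to just 2. So r6c4=2.
Step 3. [r3c1∈{1,3,4}] r3c1 is the only open cell in row 3 admitting 1. So r3c1=1.
Step 4. [r1c4∈{3}] nothing but 3 survives at r1c4. So r1c4=3.
Step 5. [r2c4∈{6}] r2c4 has the single candidate 6, so r2c4=6.
Step 6. [r1c5∈{2}] nothing but 2 survives at r1c5. So r1c5=2.
Step 7. [r4c2∈{4}] nothing but 4 survives at r4c2. So r4c2=4.
Step 8. [r1c1∈{4}] r1c1 is down to just 4, so r1c1=4.
Step 9. [r2c1∈{5}] r2c1's peers cover all but 5, so r2c1=5.
Step 10. [r3c3∈{3}] nothing but 3 survives at r3c3 ⇒ r3c3=3.
Step 11. [r2c3∈{2}] r2c3's peers cover all but 2 ⇒ r2c3=2.
Step 12. [r5c1∈{6}] r5c1 is down to just 6 ⇒ r5c1=6.
Step 13. [r6c1∈{3}] r6c1's peers cover all but 3, so r6c1=3.
Step 14. [r5c5∈{5}] r5c5's peers cover all but 5 ⇒ r5c5=5.
Step 15. [r3c5∈{4}] r3c5's peers cover all but 4, so r3c5=4.

Answer: 4 1 6 3 2 5 / 5 3 2 6 1 4 / 1 6 3 5 4 2 / 2 4 5 1 3 6 / 6 2 1 4 5 3 / 3 5 4 2 6 1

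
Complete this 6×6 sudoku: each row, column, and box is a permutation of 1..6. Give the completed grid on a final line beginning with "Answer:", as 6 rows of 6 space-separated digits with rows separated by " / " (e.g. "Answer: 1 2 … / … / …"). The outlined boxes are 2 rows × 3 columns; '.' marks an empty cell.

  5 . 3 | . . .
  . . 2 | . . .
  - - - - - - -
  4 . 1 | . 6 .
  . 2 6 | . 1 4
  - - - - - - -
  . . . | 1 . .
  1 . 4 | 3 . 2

Step 1. [r2c1∈{6}] r2c1's peers cover all but 6. So r2c1=6.
Step 2. [r3c2∈{3,5}] in box 3, 5 fits only at r3c2, so r3c2=5.
Step 3. [r5c5∈{4,5}] across row 5, 4 lands solely at r5c5 ⇒ r5c5=4.
Step 4. [r1c4∈{2,4,6}] col 4 places 6 nowhere but r1c4. So r1c4=6.
Step 5. [r5c2∈{3,6}] across col 2, 3 lands solely at r5c2, so r5c2=3.
Step 6. [r1c2∈{1,4}] in row 1, 4 fits only at r1c2 ⇒ r1c2=4.
Step 7. [r6c5∈{5}] only 5 remains possible at r6c5. So r6c5=5.
Step 8. [r2c6∈{1,3,5}] 5 has one home in col 6: r2c6, so r2c6=5.
Step 9. [r5c1∈{2}] r5c1's peers cover all but 2 ⇒ r5c1=2.
Step 10. [r5c6∈{6}] r5c6 is down to just 6 ⇒ r5c6=6.
Step 11. [r2c4∈{4}] only 4 remains possible at r2c4, so r2c4=4.
Step 12. [r5c3∈{5}] nothing but 5 survives at r5c3 ⇒ r5c3=5.
Step 13. [r3c6∈{3}] nothing but 3 survives at r3c6. So r3c6=3.
Step 14. [r6c2∈{6}] nothing but 6 survives at r6c2. So r6c2=6.
Step 15. [r4c4∈{5}] only 5 remains possible at r4c4 ⇒ r4c4=5.
Step 16. [r1c6∈{1}] nothing but 1 survives at r1c6. So r1c6=1.
Step 17. [r2c5∈{3}] r2c5 has the single candidate 3 ⇒ r2c5=3.
Step 18. [r3c4∈{2}] r3c4 has the single candidate 2 ⇒ r3c4=2.
Step 19. [r1c5∈{2}] r1c5 has the single candidate 2. So r1c5=2.
Step 20. [r4c1∈{3}] r4c1 is down to just 3. So r4c1=3.
Step 21. [r2c2∈{1}] r2c2 has the single candidate 1, so r2c2=1.

Answer: 5 4 3 6 2 1 / 6 1 2 4 3 5 / 4 5 1 2 6 3 / 3 2 6 5 1 4 / 2 3 5 1 4 6 / 1 6 4 3 5 2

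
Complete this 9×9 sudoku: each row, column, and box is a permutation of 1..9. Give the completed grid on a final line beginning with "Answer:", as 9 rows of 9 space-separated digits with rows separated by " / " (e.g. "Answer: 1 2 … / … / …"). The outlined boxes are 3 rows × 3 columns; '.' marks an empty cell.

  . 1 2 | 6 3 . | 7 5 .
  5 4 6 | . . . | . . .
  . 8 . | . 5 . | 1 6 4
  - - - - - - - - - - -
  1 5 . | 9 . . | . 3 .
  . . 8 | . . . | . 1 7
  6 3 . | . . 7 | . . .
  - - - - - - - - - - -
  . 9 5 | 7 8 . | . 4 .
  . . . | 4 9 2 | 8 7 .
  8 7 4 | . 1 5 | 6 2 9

Step 1. [r1c9∈{8}] only 8 remains possible at r1c9. So r1c9=8.
Step 2. [r7c7∈{3}] r7c7's peers cover all but 3 ⇒ r7c7=3.
Step 3. [r5c1∈{2,4,9}] 4 has one home in col 1: r5c1, so r5c1=4.
Step 4. [r5c7∈{2,5,9}] in row 5, 9 fits only at r5c7, so r5c7=9.
Step 5. [r2c7∈{2}] nothing but 2 survives at r2c7. So r2c7=2.
Step 6. [r4c6∈{4,6,8}] in row 4, 8 fits only at r4c6, so r4c6=8.
Step 7. [r3c6∈{9}] nothing but 9 survives at r3c6, so r3c6=9.
Step 8. [r6c7∈{4,5}] in col 7, 5 fits only at r6c7, so r6c7=5.
Step 9. [r6c9∈{2}] r6c9 is down to just 2, so r6c9=2.
Step 10. [r4c5∈{2,4,6}] 2 has one home in row 4: r4c5 ⇒ r4c5=2.
Step 11. [r8c3∈{1,3}] across col 3, 1 lands solely at r8c3 ⇒ r8c3=1.
Step 12. [r5c6∈{3,6}] 3 has one home in col 6: r5c6 ⇒ r5c6=3.
Step 13. [r3c3∈{3,7}] in col 3, 3 fits only at r3c3. So r3c3=3.
Step 14. [r2c4∈{1,8}] 8 has one home in row 2: r2c4. So r2c4=8.
Step 15. [r7c6∈{6}] nothing but 6 survives at r7c6 ⇒ r7c6=6.
Step 16. [r2c5∈{7}] r2c5's peers cover all but 7, so r2c5=7.
Step 17. [r4c7∈{4}] r4c7 has the single candidate 4. So r4c7=4.
Step 18. [r1c6∈{4}] r1c6's peers cover all but 4, so r1c6=4.
Step 19. [r6c5∈{4}] only 4 remains possible at r6c5. So r6c5=4.
Step 20. [r6c8∈{8}] r6c8's peers cover all but 8 ⇒ r6c8=8.
Step 21. [r4c9∈{6}] r4c9 has the single candidate 6. So r4c9=6.
Step 22. [r8c9∈{5}] nothing but 5 survives at r8c9 ⇒ r8c9=5.
Step 23. [r8c2∈{6}] r8c2 has the single candidate 6 ⇒ r8c2=6.
Step 24. [r5c2∈{2}] r5c2 has the single candidate 2. So r5c2=2.
Step 25. [r3c1∈{7}] r3c1's peers cover all but 7, so r3c1=7.
Step 26. [r9c4∈{3}] only 3 remains possible at r9c4. So r9c4=3.
Step 27. [r8c1∈{3}] only 3 remains possible at r8c1. So r8c1=3.
Step 28. [r3c4∈{2}] r3c4 has the single candidate 2 ⇒ r3c4=2.
Step 29. [r5c5∈{6}] r5c5 has the single candidate 6, so r5c5=6.
Step 30. [r6c4∈{1}] nothing but 1 survives at r6c4. So r6c4=1.
Step 31. [r2c9∈{3}] only 3 remains possible at r2c9, so r2c9=3.
Step 32. [r5c4∈{5}] r5c4's peers cover all but 5. So r5c4=5.
Step 33. [r6c3∈{9}] r6c3 has the single candidate 9, so r6c3=9.
Step 34. [r2c8∈{9}] nothing but 9 survives at r2c8, so r2c8=9.
Step 35. [r4c3∈{7}] only 7 remains possible at r4c3 ⇒ r4c3=7.
Step 36. [r1c1∈{9}] only 9 remains possible at r1c1 ⇒ r1c1=9.
Step 37. [r2c6∈{1}] only 1 remains possible at r2c6 ⇒ r2c6=1.
Step 38. [r7c9∈{1}] r7c9 has the single candidate 1 ⇒ r7c9=1.
Step 39. [r7c1∈{2}] r7c1's peers cover all but 2 ⇒ r7c1=2.

Answer: 9 1 2 6 3 4 7 5 8 / 5 4 6 8 7 1 2 9 3 / 7 8 3 2 5 9 1 6 4 / 1 5 7 9 2 8 4 3 6 / 4 2 8 5 6 3 9 1 7 / 6 3 9 1 4 7 5 8 2 / 2 9 5 7 8 6 3 4 1 / 3 6 1 4 9 2 8 7 5 / 8 7 4 3 1 5 6 2 9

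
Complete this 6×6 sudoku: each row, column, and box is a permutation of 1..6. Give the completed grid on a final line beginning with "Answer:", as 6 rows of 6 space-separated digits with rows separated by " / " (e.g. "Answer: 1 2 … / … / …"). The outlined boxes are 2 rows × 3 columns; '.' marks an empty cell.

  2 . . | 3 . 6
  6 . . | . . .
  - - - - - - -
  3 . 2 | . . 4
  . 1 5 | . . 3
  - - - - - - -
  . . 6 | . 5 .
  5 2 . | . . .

Step 1. [r6c6∈{1}] only 1 remains possible at r6c6 ⇒ r6c6=1.
Step 2. [r3c4∈{1,5,6}] in row 3, 5 fits only at r3c4. So r3c4=5.
Step 3. [r2c4∈{1,2,4}] in col 4, 1 fits only at r2c4, so r2c4=1.
Step 4. [r1c5∈{4}] only 4 remains possible at r1c5. So r1c5=4.
Step 5. [r5c2∈{3,4}] 3 has one home in row 5: r5c2. So r5c2=3.
Step 6. [r6c3∈{4}] r6c3's peers cover all but 4. So r6c3=4.
Step 7. [r6c4∈{6}] r6c4 is down to just 6 ⇒ r6c4=6.
Step 8. [r4c4∈{2}] r4c4 has the single candidate 2 ⇒ r4c4=2.
Step 9. [r2c6∈{2,5}] r2c6 is the only open cell in col 6 admitting 5. So r2c6=5.
Step 10. [r3c5∈{1,6}] across row 3, 1 lands solely at r3c5 ⇒ r3c5=1.
Step 11. [r5c1∈{1}] nothing but 1 survives at r5c1, so r5c1=1.
Step 12. [r1c3∈{1}] r1c3's peers cover all but 1. So r1c3=1.
Step 13. [r3c2∈{6}] r3c2 is down to just 6. So r3c2=6.
Step 14. [r2c2∈{4}] only 4 remains possible at r2c2. So r2c2=4.
Step 15. [r2c3∈{3}] only 3 remains possible at r2c3, so r2c3=3.
Step 16. [r5c6∈{2}] only 2 remains possible at r5c6. So r5c6=2.
Step 17. [r2c5∈{2}] r2c5 is down to just 2. So r2c5=2.
Step 18. [r4c5∈{6}] r4c5's peers cover all but 6, so r4c5=6.
Step 19. [r6c5∈{3}] r6c5 is down to just 3. So r6c5=3.
Step 20. [r4c1∈{4}] nothing but 4 survives at r4c1. So r4c1=4.
Step 21. [r1c2∈{5}] r1c2 is down to just 5 ⇒ r1c2=5.
Step 22. [r5c4∈{4}] r5c4 is down to just 4, so r5c4=4.

Answer: 2 5 1 3 4 6 / 6 4 3 1 2 5 / 3 6 2 5 1 4 / 4 1 5 2 6 3 / 1 3 6 4 5 2 / 5 2 4 6 3 1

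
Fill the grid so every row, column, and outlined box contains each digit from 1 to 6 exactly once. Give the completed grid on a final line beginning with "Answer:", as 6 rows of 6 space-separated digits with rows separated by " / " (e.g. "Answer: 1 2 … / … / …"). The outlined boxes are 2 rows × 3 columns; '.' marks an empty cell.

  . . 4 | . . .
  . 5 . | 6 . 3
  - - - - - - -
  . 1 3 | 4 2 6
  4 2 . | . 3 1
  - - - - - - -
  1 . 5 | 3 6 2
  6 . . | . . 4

Step 1. [r1c4∈{1,2,5}] 2 has one home in col 4: r1c4. So r1c4=2.
Step 2. [r1c5∈{1,5}] r1c5 is the only open cell in row 1 admitting 1 ⇒ r1c5=1.
Step 3. [r6c4∈{1,5}] 1 has one home in row 6: r6c4, so r6c4=1.
Step 4. [r2c1∈{2}] only 2 remains possible at r2c1 ⇒ r2c1=2.
Step 5. [r1c2∈{3,6}] across row 1, 6 lands solely at r1c2. So r1c2=6.
Step 6. [r5c2∈{4}] r5c2's peers cover all but 4 ⇒ r5c2=4.
Step 7. [r4c3∈{6}] only 6 remains possible at r4c3 ⇒ r4c3=6.
Step 8. [r2c5∈{4}] only 4 remains possible at r2c5. So r2c5=4.
Step 9. [r1c6∈{5}] r1c6 has the single candidate 5, so r1c6=5.
Step 10. [r6c5∈{5}] r6c5 is down to just 5, so r6c5=5.
Step 11. [r3c1∈{5}] r3c1's peers cover all but 5, so r3c1=5.
Step 12. [r6c2∈{3}] r6c2 is down to just 3, so r6c2=3.
Step 13. [r1c1∈{3}] only 3 remains possible at r1c1. So r1c1=3.
Step 14. [r4c4∈{5}] r4c4 has the single candidate 5, so r4c4=5.
Step 15. [r2c3∈{1}] r2c3 is down to just 1 ⇒ r2c3=1.
Step 16. [r6c3∈{2}] only 2 remains possible at r6c3. So r6c3=2.

Answer: 3 6 4 2 1 5 / 2 5 1 6 4 3 / 5 1 3 4 2 6 / 4 2 6 5 3 1 / 1 4 5 3 6 2 / 6 3 2 1 5 4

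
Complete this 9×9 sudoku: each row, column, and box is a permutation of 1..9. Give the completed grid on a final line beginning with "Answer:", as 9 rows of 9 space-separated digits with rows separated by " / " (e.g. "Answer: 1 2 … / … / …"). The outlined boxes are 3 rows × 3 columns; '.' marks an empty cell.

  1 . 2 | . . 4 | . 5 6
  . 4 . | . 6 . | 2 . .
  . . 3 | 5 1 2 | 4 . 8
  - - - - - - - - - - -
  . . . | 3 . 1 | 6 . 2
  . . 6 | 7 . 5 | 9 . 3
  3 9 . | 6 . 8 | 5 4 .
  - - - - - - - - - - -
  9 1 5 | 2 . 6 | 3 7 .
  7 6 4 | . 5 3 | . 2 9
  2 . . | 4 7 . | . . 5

Step 1. [r9c3∈{8}] only 8 remains possible at r9c3 ⇒ r9c3=8.
Step 2. [r2c3∈{7,9}] col 3 places 9 nowhere but r2c3, so r2c3=9.
Step 3. [r5c8∈{1,8}] 1 has one home in row 5: r5c8, so r5c8=1.
Step 4. [r2c4∈{8}] only 8 remains possible at r2c4 ⇒ r2c4=8.
Step 5. [r4c2∈{5,7,8}] in col 2, 5 fits only at r4c2, so r4c2=5.
Step 6. [r1c2∈{7,8}] r1c2 is the only open cell in row 1 admitting 8. So r1c2=8.
Step 7. [r5c1∈{4,8}] r5c1 is the only open cell in row 5 admitting 8 ⇒ r5c1=8.
Step 8. [r5c5∈{2,4}] 4 has one home in row 5: r5c5 ⇒ r5c5=4.
Step 9. [r6c9∈{7}] only 7 remains possible at r6c9, so r6c9=7.
Step 10. [r8c7∈{1,8}] 8 has one home in row 8: r8c7, so r8c7=8.
Step 11. [r1c4∈{9}] only 9 remains possible at r1c4 ⇒ r1c4=9.
Step 12. [r9c8∈{6}] r9c8 is down to just 6. So r9c8=6.
Step 13. [r8c4∈{1}] r8c4 has the single candidate 1 ⇒ r8c4=1.
Step 14. [r2c8∈{3}] only 3 remains possible at r2c8, so r2c8=3.
Step 15. [r3c1∈{6}] r3c1's peers cover all but 6, so r3c1=6.
Step 16. [r4c8∈{8}] r4c8 is down to just 8, so r4c8=8.
Step 17. [r6c3∈{1}] r6c3 has the single candidate 1, so r6c3=1.
Step 18. [r3c8∈{9}] r3c8 is down to just 9, so r3c8=9.
Step 19. [r2c1∈{5}] r2c1's peers cover all but 5, so r2c1=5.
Step 20. [r6c5∈{2}] nothing but 2 survives at r6c5 ⇒ r6c5=2.
Step 21. [r1c5∈{3}] r1c5's peers cover all but 3, so r1c5=3.
Step 22. [r1c7∈{7}] only 7 remains possible at r1c7. So r1c7=7.
Step 23. [r9c7∈{1}] r9c7's peers cover all but 1, so r9c7=1.
Step 24. [r7c5∈{8}] r7c5 has the single candidate 8, so r7c5=8.
Step 25. [r2c9∈{1}] only 1 remains possible at r2c9 ⇒ r2c9=1.
Step 26. [r9c6∈{9}] r9c6 has the single candidate 9. So r9c6=9.
Step 27. [r9c2∈{3}] only 3 remains possible at r9c2. So r9c2=3.
Step 28. [r4c3∈{7}] nothing but 7 survives at r4c3, so r4c3=7.
Step 29. [r7c9∈{4}] r7c9 is down to just 4. So r7c9=4.
Step 30. [r3c2∈{7}] r3c2 has the single candidate 7, so r3c2=7.
Step 31. [r4c5∈{9}] only 9 remains possible at r4c5, so r4c5=9.
Step 32. [r5c2∈{2}] r5c2 is down to just 2. So r5c2=2.
Step 33. [r2c6∈{7}] only 7 remains possible at r2c6, so r2c6=7.
Step 34. [r4c1∈{4}] only 4 remains possible at r4c1, so r4c1=4.

Answer: 1 8 2 9 3 4 7 5 6 / 5 4 9 8 6 7 2 3 1 / 6 7 3 5 1 2 4 9 8 / 4 5 7 3 9 1 6 8 2 / 8 2 6 7 4 5 9 1 3 / 3 9 1 6 2 8 5 4 7 / 9 1 5 2 8 6 3 7 4 / 7 6 4 1 5 3 8 2 9 / 2 3 8 4 7 9 1 6 5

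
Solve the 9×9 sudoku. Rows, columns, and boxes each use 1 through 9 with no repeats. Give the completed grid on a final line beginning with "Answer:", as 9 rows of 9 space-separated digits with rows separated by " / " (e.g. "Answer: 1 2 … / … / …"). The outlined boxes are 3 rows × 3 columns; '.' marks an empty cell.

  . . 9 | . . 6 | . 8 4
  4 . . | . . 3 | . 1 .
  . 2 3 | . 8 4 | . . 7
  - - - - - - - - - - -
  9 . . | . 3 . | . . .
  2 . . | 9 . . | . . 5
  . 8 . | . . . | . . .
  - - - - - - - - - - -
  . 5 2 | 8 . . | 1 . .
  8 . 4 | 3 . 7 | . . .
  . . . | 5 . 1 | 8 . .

Step 1. [r2c5∈{2,5,7,9}] in box 2, 9 fits only at r2c5, so r2c5=9.
Step 2. [r1c5∈{1,2,5,7}] r1c5 is the only open cell in box 2 admitting 5. So r1c5=5.
Step 3. [r8c2∈{1,6,9}] in row 8, 1 fits only at r8c2 ⇒ r8c2=1.
Step 4. [r1c2∈{7}] r1c2 is down to just 7. So r1c2=7.
Step 5. [r2c2∈{6}] r2c2 is down to just 6 ⇒ r2c2=6.
Step 6. [r2c9∈{2}] r2c9 has the single candidate 2 ⇒ r2c9=2.
Step 7. [r3c4∈{1}] only 1 remains possible at r3c4 ⇒ r3c4=1.
Step 8. [r3c1∈{5}] nothing but 5 survives at r3c1, so r3c1=5.
Step 9. [r4c2∈{4}] r4c2 is down to just 4 ⇒ r4c2=4.
Step 10. [r6c4∈{2,4,6,7}] 4 has one home in col 4: r6c4. So r6c4=4.
Step 11. [r4c4∈{2,6,7}] r4c4 is the only open cell in col 4 admitting 6, so r4c4=6.
Step 12. [r5c2∈{3}] only 3 remains possible at r5c2 ⇒ r5c2=3.
Step 13. [r8c8∈{2,5,6,9}] col 8 places 5 nowhere but r8c8, so r8c8=5.
Step 14. [r5c7∈{4,6,7}] col 7 places 4 nowhere but r5c7 ⇒ r5c7=4.
Step 15. [r4c9∈{1,8}] 8 has one home in col 9: r4c9. So r4c9=8.
Step 16. [r6c9∈{1,3,6,9}] across col 9, 1 lands solely at r6c9. So r6c9=1.
Step 17. [r4c3∈{1,5,7}] across row 4, 1 lands solely at r4c3, so r4c3=1.
Step 18. [r6c3∈{5,6,7}] 5 has one home in col 3: r6c3. So r6c3=5.
Step 19. [r6c6∈{2}] r6c6's peers cover all but 2 ⇒ r6c6=2.
Step 20. [r6c5∈{7}] r6c5's peers cover all but 7 ⇒ r6c5=7.
Step 21. [r6c1∈{6}] only 6 remains possible at r6c1, so r6c1=6.
Step 22. [r5c8∈{6,7}] 6 has one home in row 5: r5c8. So r5c8=6.
Step 23. [r3c8∈{9}] r3c8's peers cover all but 9 ⇒ r3c8=9.
Step 24. [r6c8∈{3}] r6c8's peers cover all but 3. So r6c8=3.
Step 25. [r9c3∈{6,7}] 6 has one home in col 3: r9c3 ⇒ r9c3=6.
Step 26. [r4c7∈{2,7}] across col 7, 7 lands solely at r4c7, so r4c7=7.
Step 27. [r8c7∈{2,6,9}] 2 has one home in col 7: r8c7 ⇒ r8c7=2.
Step 28. [r8c9∈{6,9}] 9 has one home in row 8: r8c9. So r8c9=9.
Step 29. [r7c9∈{3,6}] col 9 places 6 nowhere but r7c9, so r7c9=6.
Step 30. [r7c1∈{3,7}] 3 has one home in row 7: r7c1, so r7c1=3.
Step 31. [r7c5∈{4}] r7c5's peers cover all but 4 ⇒ r7c5=4.
Step 32. [r9c1∈{7}] r9c1 is down to just 7 ⇒ r9c1=7.
Step 33. [r4c8∈{2}] only 2 remains possible at r4c8 ⇒ r4c8=2.
Step 34. [r5c3∈{7}] r5c3 has the single candidate 7, so r5c3=7.
Step 35. [r2c4∈{7}] nothing but 7 survives at r2c4 ⇒ r2c4=7.
Step 36. [r9c8∈{4}] r9c8's peers cover all but 4. So r9c8=4.
Step 37. [r2c7∈{5}] r2c7 is down to just 5, so r2c7=5.
Step 38. [r9c5∈{2}] only 2 remains possible at r9c5 ⇒ r9c5=2.
Step 39. [r4c6∈{5}] r4c6's peers cover all but 5. So r4c6=5.
Step 40. [r9c9∈{3}] r9c9 has the single candidate 3, so r9c9=3.
Step 41. [r6c7∈{9}] nothing but 9 survives at r6c7, so r6c7=9.
Step 42. [r8c5∈{6}] r8c5 has the single candidate 6. So r8c5=6.
Step 43. [r9c2∈{9}] r9c2 has the single candidate 9. So r9c2=9.
Step 44. [r1c1∈{1}] nothing but 1 survives at r1c1 ⇒ r1c1=1.
Step 45. [r1c4∈{2}] r1c4 is down to just 2 ⇒ r1c4=2.
Step 46. [r7c8∈{7}] r7c8 has the single candidate 7, so r7c8=7.
Step 47. [r5c5∈{1}] r5c5's peers cover all but 1. So r5c5=1.
Step 48. [r1c7∈{3}] only 3 remains possible at r1c7. So r1c7=3.
Step 49. [r3c7∈{6}] r3c7 is down to just 6. So r3c7=6.
Step 50. [r2c3∈{8}] nothing but 8 survives at r2c3, so r2c3=8.
Step 51. [r7c6∈{9}] r7c6's peers cover all but 9, so r7c6=9.
Step 52. [r5c6∈{8}] nothing but 8 survives at r5c6. So r5c6=8.

Answer: 1 7 9 2 5 6 3 8 4 / 4 6 8 7 9 3 5 1 2 / 5 2 3 1 8 4 6 9 7 / 9 4 1 6 3 5 7 2 8 / 2 3 7 9 1 8 4 6 5 / 6 8 5 4 7 2 9 3 1 / 3 5 2 8 4 9 1 7 6 / 8 1 4 3 6 7 2 5 9 / 7 9 6 5 2 1 8 4 3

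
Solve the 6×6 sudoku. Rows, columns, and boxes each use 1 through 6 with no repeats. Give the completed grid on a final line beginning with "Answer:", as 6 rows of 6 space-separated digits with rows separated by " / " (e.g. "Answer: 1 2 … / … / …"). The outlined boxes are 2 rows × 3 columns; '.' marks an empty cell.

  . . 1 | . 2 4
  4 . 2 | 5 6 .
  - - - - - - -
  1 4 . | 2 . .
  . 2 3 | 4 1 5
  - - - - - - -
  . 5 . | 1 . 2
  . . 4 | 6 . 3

Step 1. [r4c1∈{6}] r4c1's peers cover all but 6. So r4c1=6.
Step 2. [r2c2∈{3}] r2c2 has the single candidate 3 ⇒ r2c2=3.
Step 3. [r3c6∈{6}] only 6 remains possible at r3c6. So r3c6=6.
Step 4. [r6c1∈{2}] only 2 remains possible at r6c1. So r6c1=2.
Step 5. [r1c4∈{3}] r1c4 is down to just 3. So r1c4=3.
Step 6. [r6c2∈{1}] r6c2 is down to just 1 ⇒ r6c2=1.
Step 7. [r1c1∈{5}] only 5 remains possible at r1c1 ⇒ r1c1=5.
Step 8. [r2c6∈{1}] r2c6 has the single candidate 1. So r2c6=1.
Step 9. [r3c3∈{5}] r3c3's peers cover all but 5 ⇒ r3c3=5.
Step 10. [r6c5∈{5}] r6c5 is down to just 5 ⇒ r6c5=5.
Step 11. [r3c5∈{3}] r3c5's peers cover all but 3, so r3c5=3.
Step 12. [r1c2∈{6}] only 6 remains possible at r1c2 ⇒ r1c2=6.
Step 13. [r5c1∈{3}] r5c1 has the single candidate 3. So r5c1=3.
Step 14. [r5c3∈{6}] r5c3's peers cover all but 6. So r5c3=6.
Step 15. [r5c5∈{4}] r5c5 is down to just 4 ⇒ r5c5=4.

Answer: 5 6 1 3 2 4 / 4 3 2 5 6 1 / 1 4 5 2 3 6 / 6 2 3 4 1 5 / 3 5 6 1 4 2 / 2 1 4 6 5 3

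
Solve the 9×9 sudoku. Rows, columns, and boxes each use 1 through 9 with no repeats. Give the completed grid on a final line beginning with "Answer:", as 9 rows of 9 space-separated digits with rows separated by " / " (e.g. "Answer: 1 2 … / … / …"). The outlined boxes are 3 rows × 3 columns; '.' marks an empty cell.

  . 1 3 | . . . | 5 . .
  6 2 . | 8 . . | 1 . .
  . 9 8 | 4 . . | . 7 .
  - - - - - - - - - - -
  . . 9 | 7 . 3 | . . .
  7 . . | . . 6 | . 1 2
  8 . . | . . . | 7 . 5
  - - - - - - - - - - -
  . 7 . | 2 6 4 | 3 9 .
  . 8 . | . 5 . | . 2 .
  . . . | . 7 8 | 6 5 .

Step 1. [r1c1∈{4}] only 4 remains possible at r1c1. So r1c1=4.
Step 2. [r8c7∈{4}] r8c7 has the single candidate 4 ⇒ r8c7=4.
Step 3. [r9c9∈{1}] r9c9's peers cover all but 1 ⇒ r9c9=1.
Step 4. [r5c2∈{3,4,5}] across row 5, 3 lands solely at r5c2. So r5c2=3.
Step 5. [r4c2∈{4,5,6}] across col 2, 5 lands solely at r4c2 ⇒ r4c2=5.
Step 6. [r3c9∈{3,6}] row 3 places 6 nowhere but r3c9, so r3c9=6.
Step 7. [r4c7∈{8}] r4c7 is down to just 8, so r4c7=8.
Step 8. [r5c3∈{4}] r5c3's peers cover all but 4 ⇒ r5c3=4.
Step 9. [r2c9∈{3,4,9}] 3 has one home in col 9: r2c9, so r2c9=3.
Step 10. [r2c5∈{9}] only 9 remains possible at r2c5, so r2c5=9.
Step 11. [r1c5∈{2}] only 2 remains possible at r1c5 ⇒ r1c5=2.
Step 12. [r3c1∈{5}] r3c1 has the single candidate 5. So r3c1=5.
Step 13. [r7c1∈{1}] nothing but 1 survives at r7c1. So r7c1=1.
Step 14. [r4c5∈{1,4}] across row 4, 1 lands solely at r4c5 ⇒ r4c5=1.
Step 15. [r6c4∈{9}] r6c4 is down to just 9, so r6c4=9.
Step 16. [r9c1∈{2,3,9}] 9 has one home in row 9: r9c1, so r9c1=9.
Step 17. [r4c9∈{4}] nothing but 4 survives at r4c9. So r4c9=4.
Step 18. [r8c4∈{1,3}] in col 4, 1 fits only at r8c4. So r8c4=1.
Step 19. [r6c2∈{6}] r6c2's peers cover all but 6. So r6c2=6.
Step 20. [r2c3∈{7}] r2c3 has the single candidate 7, so r2c3=7.
Step 21. [r1c9∈{8,9}] across row 1, 9 lands solely at r1c9. So r1c9=9.
Step 22. [r9c3∈{2}] r9c3 has the single candidate 2, so r9c3=2.
Step 23. [r4c1∈{2}] r4c1's peers cover all but 2 ⇒ r4c1=2.
Step 24. [r6c5∈{4}] r6c5 has the single candidate 4 ⇒ r6c5=4.
Step 25. [r3c7∈{2}] r3c7 has the single candidate 2, so r3c7=2.
Step 26. [r3c5∈{3}] nothing but 3 survives at r3c5, so r3c5=3.
Step 27. [r6c8∈{3}] r6c8 is down to just 3 ⇒ r6c8=3.
Step 28. [r8c9∈{7}] r8c9 has the single candidate 7. So r8c9=7.
Step 29. [r1c4∈{6}] nothing but 6 survives at r1c4, so r1c4=6.
Step 30. [r5c4∈{5}] nothing but 5 survives at r5c4. So r5c4=5.
Step 31. [r1c8∈{8}] only 8 remains possible at r1c8 ⇒ r1c8=8.
Step 32. [r6c3∈{1}] r6c3 is down to just 1, so r6c3=1.
Step 33. [r2c8∈{4}] nothing but 4 survives at r2c8. So r2c8=4.
Step 34. [r4c8∈{6}] r4c8 is down to just 6 ⇒ r4c8=6.
Step 35. [r7c9∈{8}] r7c9 is down to just 8, so r7c9=8.
Step 36. [r7c3∈{5}] only 5 remains possible at r7c3, so r7c3=5.
Step 37. [r8c3∈{6}] nothing but 6 survives at r8c3 ⇒ r8c3=6.
Step 38. [r8c6∈{9}] r8c6's peers cover all but 9, so r8c6=9.
Step 39. [r5c5∈{8}] r5c5's peers cover all but 8, so r5c5=8.
Step 40. [r3c6∈{1}] r3c6 is down to just 1 ⇒ r3c6=1.
Step 41. [r5c7∈{9}] nothing but 9 survives at r5c7. So r5c7=9.
Step 42. [r9c2∈{4}] r9c2's peers cover all but 4 ⇒ r9c2=4.
Step 43. [r2c6∈{5}] r2c6 has the single candidate 5, so r2c6=5.
Step 44. [r8c1∈{3}] r8c1 is down to just 3 ⇒ r8c1=3.
Step 45. [r9c4∈{3}] r9c4 has the single candidate 3, so r9c4=3.
Step 46. [r1c6∈{7}] r1c6's peers cover all but 7. So r1c6=7.
Step 47. [r6c6∈{2}] r6c6 has the single candidate 2 ⇒ r6c6=2.

Answer: 4 1 3 6 2 7 5 8 9 / 6 2 7 8 9 5 1 4 3 / 5 9 8 4 3 1 2 7 6 / 2 5 9 7 1 3 8 6 4 / 7 3 4 5 8 6 9 1 2 / 8 6 1 9 4 2 7 3 5 / 1 7 5 2 6 4 3 9 8 / 3 8 6 1 5 9 4 2 7 / 9 4 2 3 7 8 6 5 1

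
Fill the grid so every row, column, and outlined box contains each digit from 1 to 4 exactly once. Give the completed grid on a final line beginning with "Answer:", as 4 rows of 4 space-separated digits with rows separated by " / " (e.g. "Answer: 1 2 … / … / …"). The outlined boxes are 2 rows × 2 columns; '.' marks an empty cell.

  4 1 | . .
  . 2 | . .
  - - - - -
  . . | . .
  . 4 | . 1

Step 1. [r3c2∈{3}] only 3 remains possible at r3c2, so r3c2=3.
Step 2. [r4c3∈{2,3}] in row 4, 3 fits only at r4c3. So r4c3=3.
Step 3. [r1c3∈{2}] r1c3 has the single candidate 2 ⇒ r1c3=2.
Step 4. [r3c3∈{4}] r3c3 has the single candidate 4. So r3c3=4.
Step 5. [r4c1∈{2}] only 2 remains possible at r4c1. So r4c1=2.
Step 6. [r1c4∈{3}] only 3 remains possible at r1c4. So r1c4=3.
Step 7. [r2c4∈{4}] only 4 remains possible at r2c4. So r2c4=4.
Step 8. [r2c1∈{3}] r2c1 is down to just 3 ⇒ r2c1=3.
Step 9. [r3c4∈{2}] nothing but 2 survives at r3c4, so r3c4=2.
Step 10. [r3c1∈{1}] nothing but 1 survives at r3c1. So r3c1=1.
Step 11. [r2c3∈{1}] only 1 remains possible at r2c3 ⇒ r2c3=1.

Answer: 4 1 2 3 / 3 2 1 4 / 1 3 4 2 / 2 4 3 1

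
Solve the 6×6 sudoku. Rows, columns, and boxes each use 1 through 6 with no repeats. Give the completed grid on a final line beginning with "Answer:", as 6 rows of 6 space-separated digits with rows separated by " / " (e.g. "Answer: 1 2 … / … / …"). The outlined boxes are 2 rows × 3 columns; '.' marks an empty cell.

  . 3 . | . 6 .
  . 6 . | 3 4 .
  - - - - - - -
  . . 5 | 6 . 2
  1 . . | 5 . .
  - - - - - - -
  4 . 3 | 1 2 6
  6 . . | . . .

Step 1. [r4c6∈{3,4}] in box 4, 4 fits only at r4c6, so r4c6=4.
Step 2. [r6c5∈{3,5}] across col 5, 5 lands solely at r6c5. So r6c5=5.
Step 3. [r1c4∈{2}] r1c4's peers cover all but 2 ⇒ r1c4=2.
Step 4. [r4c2∈{2}] r4c2 has the single candidate 2. So r4c2=2.
Step 5. [r6c3∈{1,2}] across row 6, 2 lands solely at r6c3. So r6c3=2.
Step 6. [r1c1∈{5}] r1c1 has the single candidate 5. So r1c1=5.
Step 7. [r2c3∈{1}] r2c3 is down to just 1, so r2c3=1.
Step 8. [r3c1∈{3}] r3c1 has the single candidate 3, so r3c1=3.
Step 9. [r3c2∈{4}] r3c2 is down to just 4. So r3c2=4.
Step 10. [r6c4∈{4}] r6c4 has the single candidate 4, so r6c4=4.
Step 11. [r6c2∈{1}] nothing but 1 survives at r6c2, so r6c2=1.
Step 12. [r4c3∈{6}] only 6 remains possible at r4c3, so r4c3=6.
Step 13. [r2c1∈{2}] r2c1 is down to just 2 ⇒ r2c1=2.
Step 14. [r2c6∈{5}] r2c6 is down to just 5 ⇒ r2c6=5.
Step 15. [r4c5∈{3}] only 3 remains possible at r4c5. So r4c5=3.
Step 16. [r6c6∈{3}] r6c6 is down to just 3, so r6c6=3.
Step 17. [r1c3∈{4}] r1c3's peers cover all but 4, so r1c3=4.
Step 18. [r1c6∈{1}] r1c6 has the single candidate 1, so r1c6=1.
Step 19. [r5c2∈{5}] r5c2 is down to just 5. So r5c2=5.
Step 20. [r3c5∈{1}] r3c5 is down to just 1. So r3c5=1.

Answer: 5 3 4 2 6 1 / 2 6 1 3 4 5 / 3 4 5 6 1 2 / 1 2 6 5 3 4 / 4 5 3 1 2 6 / 6 1 2 4 5 3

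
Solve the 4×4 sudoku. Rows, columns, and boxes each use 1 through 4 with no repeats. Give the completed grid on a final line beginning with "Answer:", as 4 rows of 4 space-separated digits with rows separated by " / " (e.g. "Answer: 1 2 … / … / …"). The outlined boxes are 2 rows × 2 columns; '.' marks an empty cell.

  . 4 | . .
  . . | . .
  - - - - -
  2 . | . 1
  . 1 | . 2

Step 1. [r1c4∈{3}] r1c4 has the single candidate 3, so r1c4=3.
Step 2. [r3c2∈{3}] only 3 remains possible at r3c2, so r3c2=3.
Step 3. [r1c3∈{1,2}] in row 1, 2 fits only at r1c3. So r1c3=2.
Step 4. [r3c3∈{4}] nothing but 4 survives at r3c3. So r3c3=4.
Step 5. [r2c3∈{1}] r2c3 has the single candidate 1 ⇒ r2c3=1.
Step 6. [r4c1∈{4}] nothing but 4 survives at r4c1, so r4c1=4.
Step 7. [r1c1∈{1}] r1c1 is down to just 1. So r1c1=1.
Step 8. [r2c1∈{3}] r2c1's peers cover all but 3, so r2c1=3.
Step 9. [r2c2∈{2}] nothing but 2 survives at r2c2, so r2c2=2.
Step 10. [r2c4∈{4}] nothing but 4 survives at r2c4. So r2c4=4.
Step 11. [r4c3∈{3}] r4c3 is down to just 3. So r4c3=3.

Answer: 1 4 2 3 / 3 2 1 4 / 2 3 4 1 / 4 1 3 2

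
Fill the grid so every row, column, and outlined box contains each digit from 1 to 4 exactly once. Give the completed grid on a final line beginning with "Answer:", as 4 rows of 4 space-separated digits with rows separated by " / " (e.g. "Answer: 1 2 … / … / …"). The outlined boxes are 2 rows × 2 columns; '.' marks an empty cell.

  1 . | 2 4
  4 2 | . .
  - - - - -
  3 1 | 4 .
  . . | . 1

Step 1. [r2c4∈{3}] r2c4 has the single candidate 3 ⇒ r2c4=3.
Step 2. [r4c3∈{3}] r4c3 is down to just 3, so r4c3=3.
Step 3. [r2c3∈{1}] r2c3 is down to just 1. So r2c3=1.
Step 4. [r3c4∈{2}] r3c4's peers cover all but 2 ⇒ r3c4=2.
Step 5. [r1c2∈{3}] r1c2 has the single candidate 3, so r1c2=3.
Step 6. [r4c1∈{2}] nothing but 2 survives at r4c1, so r4c1=2.
Step 7. [r4c2∈{4}] r4c2's peers cover all but 4 ⇒ r4c2=4.

Answer: 1 3 2 4 / 4 2 1 3 / 3 1 4 2 / 2 4 3 1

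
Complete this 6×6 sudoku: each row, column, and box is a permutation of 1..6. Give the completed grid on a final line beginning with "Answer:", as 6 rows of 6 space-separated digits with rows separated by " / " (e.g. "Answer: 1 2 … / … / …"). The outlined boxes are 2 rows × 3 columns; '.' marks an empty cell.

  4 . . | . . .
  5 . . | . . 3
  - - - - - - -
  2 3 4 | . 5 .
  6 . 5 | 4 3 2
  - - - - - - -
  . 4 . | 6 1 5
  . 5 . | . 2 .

Step 1. [r1c3∈{1,2,3,6}] in row 1, 3 fits only at r1c3. So r1c3=3.
Step 2. [r3c4∈{1}] r3c4 is down to just 1 ⇒ r3c4=1.
Step 3. [r1c5∈{6}] r1c5 has the single candidate 6, so r1c5=6.
Step 4. [r2c4∈{2}] r2c4 has the single candidate 2. So r2c4=2.
Step 5. [r6c3∈{1,6}] in row 6, 6 fits only at r6c3 ⇒ r6c3=6.
Step 6. [r2c3∈{1}] r2c3 is down to just 1, so r2c3=1.
Step 7. [r5c1∈{3}] only 3 remains possible at r5c1, so r5c1=3.
Step 8. [r1c4∈{5}] r1c4 is down to just 5 ⇒ r1c4=5.
Step 9. [r6c6∈{4}] r6c6 has the single candidate 4 ⇒ r6c6=4.
Step 10. [r1c6∈{1}] r1c6 has the single candidate 1 ⇒ r1c6=1.
Step 11. [r2c2∈{6}] r2c2 has the single candidate 6. So r2c2=6.
Step 12. [r4c2∈{1}] nothing but 1 survives at r4c2, so r4c2=1.
Step 13. [r6c4∈{3}] r6c4 has the single candidate 3, so r6c4=3.
Step 14. [r2c5∈{4}] nothing but 4 survives at r2c5. So r2c5=4.
Step 15. [r3c6∈{6}] only 6 remains possible at r3c6, so r3c6=6.
Step 16. [r5c3∈{2}] nothing but 2 survives at r5c3. So r5c3=2.
Step 17. [r1c2∈{2}] r1c2 has the single candidate 2, so r1c2=2.
Step 18. [r6c1∈{1}] r6c1 has the single candidate 1, so r6c1=1.

Answer: 4 2 3 5 6 1 / 5 6 1 2 4 3 / 2 3 4 1 5 6 / 6 1 5 4 3 2 / 3 4 2 6 1 5 / 1 5 6 3 2 4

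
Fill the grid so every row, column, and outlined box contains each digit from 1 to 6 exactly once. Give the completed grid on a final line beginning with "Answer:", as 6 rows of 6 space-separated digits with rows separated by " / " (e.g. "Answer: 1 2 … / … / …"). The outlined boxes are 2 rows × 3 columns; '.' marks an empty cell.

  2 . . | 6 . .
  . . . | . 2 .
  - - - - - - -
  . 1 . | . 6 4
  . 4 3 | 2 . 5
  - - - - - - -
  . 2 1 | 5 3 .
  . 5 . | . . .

Step 1. [r2c1∈{1,3,4,5,6}] 1 has one home in col 1: r2c1 ⇒ r2c1=1.
Step 2. [r2c3∈{4,5,6}] r2c3 is the only open cell in row 2 admitting 5 ⇒ r2c3=5.
Step 3. [r6c3∈{4,6}] r6c3 is the only open cell in col 3 admitting 6, so r6c3=6.
Step 4. [r2c6∈{3}] nothing but 3 survives at r2c6. So r2c6=3.
Step 5. [r6c4∈{1,4}] col 4 places 1 nowhere but r6c4. So r6c4=1.
Step 6. [r6c5∈{4}] only 4 remains possible at r6c5. So r6c5=4.
Step 7. [r1c6∈{1}] r1c6's peers cover all but 1, so r1c6=1.
Step 8. [r3c1∈{5}] only 5 remains possible at r3c1. So r3c1=5.
Step 9. [r4c1∈{6}] r4c1's peers cover all but 6 ⇒ r4c1=6.
Step 10. [r6c6∈{2}] r6c6's peers cover all but 2 ⇒ r6c6=2.
Step 11. [r3c4∈{3}] r3c4 has the single candidate 3 ⇒ r3c4=3.
Step 12. [r1c2∈{3}] r1c2 has the single candidate 3. So r1c2=3.
Step 13. [r2c4∈{4}] r2c4 is down to just 4, so r2c4=4.
Step 14. [r6c1∈{3}] only 3 remains possible at r6c1, so r6c1=3.
Step 15. [r3c3∈{2}] only 2 remains possible at r3c3. So r3c3=2.
Step 16. [r1c5∈{5}] r1c5's peers cover all but 5 ⇒ r1c5=5.
Step 17. [r2c2∈{6}] nothing but 6 survives at r2c2, so r2c2=6.
Step 18. [r5c1∈{4}] nothing but 4 survives at r5c1. So r5c1=4.
Step 19. [r1c3∈{4}] r1c3's peers cover all but 4 ⇒ r1c3=4.
Step 20. [r4c5∈{1}] nothing but 1 survives at r4c5 ⇒ r4c5=1.
Step 21. [r5c6∈{6}] only 6 remains possible at r5c6, so r5c6=6.

Answer: 2 3 4 6 5 1 / 1 6 5 4 2 3 / 5 1 2 3 6 4 / 6 4 3 2 1 5 / 4 2 1 5 3 6 / 3 5 6 1 4 2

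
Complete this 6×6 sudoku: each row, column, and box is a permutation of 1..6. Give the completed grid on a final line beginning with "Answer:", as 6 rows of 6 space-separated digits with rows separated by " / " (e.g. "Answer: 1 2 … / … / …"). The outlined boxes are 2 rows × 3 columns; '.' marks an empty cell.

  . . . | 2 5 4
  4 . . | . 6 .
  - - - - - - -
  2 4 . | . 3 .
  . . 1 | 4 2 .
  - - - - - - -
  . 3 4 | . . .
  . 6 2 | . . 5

Step 1. [r5c5∈{1}] r5c5's peers cover all but 1. So r5c5=1.
Step 2. [r4c6∈{6}] only 6 remains possible at r4c6. So r4c6=6.
Step 3. [r1c1∈{1,3,6}] in col 1, 6 fits only at r1c1. So r1c1=6.
Step 4. [r4c2∈{5}] r4c2 is down to just 5. So r4c2=5.
Step 5. [r2c6∈{1,3}] in col 6, 3 fits only at r2c6. So r2c6=3.
Step 6. [r2c4∈{1}] only 1 remains possible at r2c4 ⇒ r2c4=1.
Step 7. [r3c4∈{5}] r3c4 has the single candidate 5. So r3c4=5.
Step 8. [r6c5∈{4}] r6c5 has the single candidate 4 ⇒ r6c5=4.
Step 9. [r5c6∈{2}] r5c6 is down to just 2, so r5c6=2.
Step 10. [r3c3∈{6}] r3c3's peers cover all but 6. So r3c3=6.
Step 11. [r6c4∈{3}] r6c4 is down to just 3, so r6c4=3.
Step 12. [r3c6∈{1}] r3c6 has the single candidate 1, so r3c6=1.
Step 13. [r5c4∈{6}] nothing but 6 survives at r5c4, so r5c4=6.
Step 14. [r1c2∈{1}] r1c2 is down to just 1. So r1c2=1.
Step 15. [r5c1∈{5}] r5c1 is down to just 5. So r5c1=5.
Step 16. [r4c1∈{3}] only 3 remains possible at r4c1. So r4c1=3.
Step 17. [r6c1∈{1}] nothing but 1 survives at r6c1, so r6c1=1.
Step 18. [r1c3∈{3}] only 3 remains possible at r1c3, so r1c3=3.
Step 19. [r2c3∈{5}] only 5 remains possible at r2c3. So r2c3=5.
Step 20. [r2c2∈{2}] nothing but 2 survives at r2c2 ⇒ r2c2=2.

Answer: 6 1 3 2 5 4 / 4 2 5 1 6 3 / 2 4 6 5 3 1 / 3 5 1 4 2 6 / 5 3 4 6 1 2 / 1 6 2 3 4 5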